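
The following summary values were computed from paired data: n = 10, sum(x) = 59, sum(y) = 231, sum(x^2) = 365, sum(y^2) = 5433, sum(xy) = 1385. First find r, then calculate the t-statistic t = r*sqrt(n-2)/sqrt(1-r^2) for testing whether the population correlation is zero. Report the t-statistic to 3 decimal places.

1.844

S_xy = nΣxy − ΣxΣy = 10·1385 − 59·231 = 13850 − 13629 = 221
S_xx = nΣx² − (Σx)² = 10·365 − 59² = 3650 − 3481 = 169
S_yy = nΣy² − (Σy)² = 10·5433 − 231² = 54330 − 53361 = 969
r = S_xy / √(S_xx·S_yy) = 221 / √(169·969) = 221 / √163761 = 221 / 404.6739 = 0.5461
t = r·√(n−2)/√(1−r²) = 0.5461·√8 / √(1−0.298225) = 1.544604 / 0.837720 = 1.844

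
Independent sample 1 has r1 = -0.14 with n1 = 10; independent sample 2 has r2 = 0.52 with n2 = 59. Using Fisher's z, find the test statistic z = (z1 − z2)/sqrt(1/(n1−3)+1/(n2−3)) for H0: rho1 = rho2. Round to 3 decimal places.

Fisher z-transforms: z1 = atanh(-0.14) = -0.140926, z2 = atanh(0.52) = 0.576340; difference d = -0.717266
Var(d) = 1/7 + 1/56 = 0.1428571 + 0.0178571 = 0.1607142
z = d/√Var(d) = -0.717266 / √0.1607142 = -0.717266 / 0.400892 = -1.789

-1.789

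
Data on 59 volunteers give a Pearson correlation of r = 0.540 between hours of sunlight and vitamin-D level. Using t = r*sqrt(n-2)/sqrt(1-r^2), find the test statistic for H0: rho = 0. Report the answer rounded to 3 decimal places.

4.844

1 − r² = 1 − 0.291600 = 0.708400;  √(1−r²) = 0.841665
√(n−2) = √57 = 7.549834
t = r·√(n−2)/√(1−r²) = 0.540 · 7.549834 / 0.841665 = 4.844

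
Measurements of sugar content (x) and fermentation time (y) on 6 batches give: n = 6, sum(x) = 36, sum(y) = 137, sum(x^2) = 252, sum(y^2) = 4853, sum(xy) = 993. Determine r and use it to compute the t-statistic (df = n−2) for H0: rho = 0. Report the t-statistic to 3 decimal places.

1.887

Numerator: nΣxy − (Σx)(Σy) = 6·993 − (36)(137) = 1026
Denominator: √[(nΣx²−(Σx)²)(nΣy²−(Σy)²)]
  nΣx²−(Σx)² = 6·252 − 1296 = 216;  nΣy²−(Σy)² = 6·4853 − 18769 = 10349
  √(216·10349) = √2235384 = 1495.1201
r = 1026 / 1495.1201 = 0.6862
t = r·√(n−2)/√(1−r²) = 0.6862·√4 / √(1−0.470870) = 1.372400 / 0.727413 = 1.887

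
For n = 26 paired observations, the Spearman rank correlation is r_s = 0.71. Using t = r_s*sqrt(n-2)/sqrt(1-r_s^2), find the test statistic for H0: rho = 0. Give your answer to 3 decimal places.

t = r_s·√(n−2) / √(1−r_s²) with r_s = 0.71, n = 26
  = 0.71·√24 / √(1 − 0.5041)
  = 0.71·4.898979 / 0.704202
  = 3.478275 / 0.704202 = 4.939

4.939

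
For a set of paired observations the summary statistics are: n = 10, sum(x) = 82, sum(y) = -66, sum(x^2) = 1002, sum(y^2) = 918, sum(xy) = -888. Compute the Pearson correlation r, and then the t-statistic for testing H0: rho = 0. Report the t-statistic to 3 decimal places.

S_xy = nΣxy − ΣxΣy = 10·(-888) − 82·(-66) = -8880 − (-5412) = -3468
S_xx = nΣx² − (Σx)² = 10·1002 − 82² = 10020 − 6724 = 3296
S_yy = nΣy² − (Σy)² = 10·918 − (-66)² = 9180 − 4356 = 4824
r = S_xy / √(S_xx·S_yy) = -3468 / √(3296·4824) = -3468 / √15899904 = -3468 / 3987.4684 = -0.8697
t = r·√(n−2)/√(1−r²) = -0.8697·√8 / √(1−0.756378) = -2.459883 / 0.493581 = -4.984

-4.984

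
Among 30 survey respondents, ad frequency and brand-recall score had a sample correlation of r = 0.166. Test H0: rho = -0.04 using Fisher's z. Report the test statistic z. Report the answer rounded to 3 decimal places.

Fisher z: atanh(0.166) = 0.167550, atanh(-0.04) = -0.040021
z = (z_r − z_0)·√(n−3) = (0.167550 − (-0.040021))·√27 = 0.207571 · 5.196152 = 1.079

1.079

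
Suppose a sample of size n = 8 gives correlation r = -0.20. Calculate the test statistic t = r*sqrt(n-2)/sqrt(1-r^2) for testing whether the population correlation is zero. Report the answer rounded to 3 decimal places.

-0.500

t = r·√(n−2) / √(1−r²) with r = -0.20, n = 8
  = -0.20·√6 / √(1 − 0.0400)
  = -0.20·2.449490 / 0.979796
  = -0.489898 / 0.979796 = -0.500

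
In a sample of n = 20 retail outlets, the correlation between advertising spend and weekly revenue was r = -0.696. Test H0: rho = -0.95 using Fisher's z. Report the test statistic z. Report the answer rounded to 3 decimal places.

4.009

Fisher z: atanh(-0.696) = -0.859500, atanh(-0.95) = -1.831781
z = (z_r − z_0)·√(n−3) = (-0.859500 − (-1.831781))·√17 = 0.972281 · 4.123106 = 4.009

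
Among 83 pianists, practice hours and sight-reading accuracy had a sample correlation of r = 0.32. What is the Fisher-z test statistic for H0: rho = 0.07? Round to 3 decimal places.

2.339

Fisher z: atanh(0.32) = 0.331647, atanh(0.07) = 0.070115
z = (z_r − z_0)·√(n−3) = (0.331647 − 0.070115)·√80 = 0.261532 · 8.944272 = 2.339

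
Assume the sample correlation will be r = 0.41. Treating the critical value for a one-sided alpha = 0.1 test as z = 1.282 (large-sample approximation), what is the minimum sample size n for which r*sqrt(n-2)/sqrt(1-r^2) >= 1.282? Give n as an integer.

Need r·√(n−2)/√(1−r²) ≥ 1.282
√(n−2) ≥ 1.282·√(1−0.1681) / 0.41 = 1.282·0.912086 / 0.41 = 2.8519
n−2 ≥ 8.1333  ⇒  n ≥ 10.1333
Smallest integer n = 11

11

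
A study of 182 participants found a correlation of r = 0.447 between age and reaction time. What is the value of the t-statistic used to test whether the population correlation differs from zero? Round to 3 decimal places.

6.704

1 − r² = 1 − 0.199809 = 0.800191;  √(1−r²) = 0.894534
√(n−2) = √180 = 13.416408
t = r·√(n−2)/√(1−r²) = 0.447 · 13.416408 / 0.894534 = 6.704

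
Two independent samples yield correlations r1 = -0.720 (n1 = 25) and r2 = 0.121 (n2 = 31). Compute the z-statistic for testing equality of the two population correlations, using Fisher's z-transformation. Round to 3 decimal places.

z1 = atanh(-0.720) = -0.907645,  z2 = atanh(0.121) = 0.121596
SE = √(1/(n1−3) + 1/(n2−3)) = √(1/22 + 1/28) = √(0.0454545 + 0.0357143) = √0.0811688 = 0.284901
z = (z1 − z2)/SE = (-0.907645 − 0.121596) / 0.284901 = -1.029241 / 0.284901 = -3.613

-3.613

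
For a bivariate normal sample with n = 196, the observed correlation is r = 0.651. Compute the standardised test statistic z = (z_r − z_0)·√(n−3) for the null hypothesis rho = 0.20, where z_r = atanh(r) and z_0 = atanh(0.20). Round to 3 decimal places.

7.978

Fisher z: atanh(0.651) = 0.777032, atanh(0.20) = 0.202733
z = (z_r − z_0)·√(n−3) = (0.777032 − 0.202733)·√193 = 0.574299 · 13.892444 = 7.978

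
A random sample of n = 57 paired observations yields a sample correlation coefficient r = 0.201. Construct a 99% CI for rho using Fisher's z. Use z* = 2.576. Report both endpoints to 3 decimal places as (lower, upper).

(-0.146, 0.504)

z_r = atanh(0.201) = 0.203774;  SE = 1/√(n−3) = 1/√54 = 0.136083
z-limits: 0.203774 ± 2.576·0.136083 = 0.203774 ± 0.350550 = [-0.146776, 0.554324]
ρ-limits: (tanh -0.146776, tanh 0.554324) = (-0.146, 0.504)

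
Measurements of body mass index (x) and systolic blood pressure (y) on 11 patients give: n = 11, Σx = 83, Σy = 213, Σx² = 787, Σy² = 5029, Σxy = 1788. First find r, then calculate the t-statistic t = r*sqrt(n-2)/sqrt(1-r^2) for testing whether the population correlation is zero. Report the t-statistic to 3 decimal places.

S_xy = nΣxy − ΣxΣy = 11·1788 − 83·213 = 19668 − 17679 = 1989
S_xx = nΣx² − (Σx)² = 11·787 − 83² = 8657 − 6889 = 1768
S_yy = nΣy² − (Σy)² = 11·5029 − 213² = 55319 − 45369 = 9950
r = S_xy / √(S_xx·S_yy) = 1989 / √(1768·9950) = 1989 / √17591600 = 1989 / 4194.2341 = 0.4742
t = r·√(n−2)/√(1−r²) = 0.4742·√9 / √(1−0.224866) = 1.422600 / 0.880417 = 1.616

1.616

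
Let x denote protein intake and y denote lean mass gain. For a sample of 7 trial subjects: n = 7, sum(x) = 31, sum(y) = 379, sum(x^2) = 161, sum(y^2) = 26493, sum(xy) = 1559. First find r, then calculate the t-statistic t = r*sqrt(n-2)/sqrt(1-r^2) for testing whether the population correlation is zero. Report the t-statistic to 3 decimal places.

S_xy = nΣxy − ΣxΣy = 7·1559 − 31·379 = 10913 − 11749 = -836
S_xx = nΣx² − (Σx)² = 7·161 − 31² = 1127 − 961 = 166
S_yy = nΣy² − (Σy)² = 7·26493 − 379² = 185451 − 143641 = 41810
r = S_xy / √(S_xx·S_yy) = -836 / √(166·41810) = -836 / √6940460 = -836 / 2634.4753 = -0.3173
t = r·√(n−2)/√(1−r²) = -0.3173·√5 / √(1−0.100679) = -0.709504 / 0.948325 = -0.748

-0.748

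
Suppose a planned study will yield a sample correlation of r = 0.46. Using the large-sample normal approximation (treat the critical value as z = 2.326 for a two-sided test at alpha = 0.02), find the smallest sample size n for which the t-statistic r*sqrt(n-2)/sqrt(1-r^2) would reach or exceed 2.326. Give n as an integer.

Need r·√(n−2)/√(1−r²) ≥ 2.326
√(n−2) ≥ 2.326·√(1−0.2116) / 0.46 = 2.326·0.887919 / 0.46 = 4.4898
n−2 ≥ 20.1583  ⇒  n ≥ 22.1583
Smallest integer n = 23

23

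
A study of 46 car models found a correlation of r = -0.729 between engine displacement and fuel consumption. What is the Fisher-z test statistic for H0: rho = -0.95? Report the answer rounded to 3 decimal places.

5.936

z_r = atanh(-0.729) = -0.926590,  z_0 = atanh(-0.95) = -1.831781
SE = 1/√(n−3) = 1/√43 = 0.152499
z = (z_r − z_0)/SE = (-0.926590 − (-1.831781)) / 0.152499 = 0.905191 / 0.152499 = 5.936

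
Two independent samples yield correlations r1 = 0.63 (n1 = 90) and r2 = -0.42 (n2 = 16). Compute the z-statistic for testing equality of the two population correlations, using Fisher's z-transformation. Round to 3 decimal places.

3.999

Fisher z-transforms: z1 = atanh(0.63) = 0.741416, z2 = atanh(-0.42) = -0.447692; difference d = 1.189108
Var(d) = 1/87 + 1/13 = 0.0114943 + 0.0769231 = 0.0884174
z = d/√Var(d) = 1.189108 / √0.0884174 = 1.189108 / 0.297351 = 3.999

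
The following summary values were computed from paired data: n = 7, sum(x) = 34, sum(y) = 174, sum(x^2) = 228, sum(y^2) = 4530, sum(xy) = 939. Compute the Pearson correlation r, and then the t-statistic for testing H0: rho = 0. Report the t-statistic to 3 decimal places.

3.291

S_xy = nΣxy − ΣxΣy = 7·939 − 34·174 = 6573 − 5916 = 657
S_xx = nΣx² − (Σx)² = 7·228 − 34² = 1596 − 1156 = 440
S_yy = nΣy² − (Σy)² = 7·4530 − 174² = 31710 − 30276 = 1434
r = S_xy / √(S_xx·S_yy) = 657 / √(440·1434) = 657 / √630960 = 657 / 794.3299 = 0.8271
t = r·√(n−2)/√(1−r²) = 0.8271·√5 / √(1−0.684094) = 1.849452 / 0.562055 = 3.291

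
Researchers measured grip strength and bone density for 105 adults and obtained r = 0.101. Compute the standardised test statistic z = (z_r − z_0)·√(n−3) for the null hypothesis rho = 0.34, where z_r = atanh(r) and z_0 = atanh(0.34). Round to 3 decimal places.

-2.553

Fisher z: atanh(0.101) = 0.101346, atanh(0.34) = 0.354093
z = (z_r − z_0)·√(n−3) = (0.101346 − 0.354093)·√102 = -0.252747 · 10.099505 = -2.553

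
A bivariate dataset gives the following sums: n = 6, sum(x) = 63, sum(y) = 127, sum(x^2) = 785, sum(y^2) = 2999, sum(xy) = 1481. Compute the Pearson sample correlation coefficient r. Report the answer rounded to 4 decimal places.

0.7528

Numerator: nΣxy − (Σx)(Σy) = 6·1481 − (63)(127) = 885
Denominator: √[(nΣx²−(Σx)²)(nΣy²−(Σy)²)]
  nΣx²−(Σx)² = 6·785 − 3969 = 741;  nΣy²−(Σy)² = 6·2999 − 16129 = 1865
  √(741·1865) = √1381965 = 1175.5701
r = 885 / 1175.5701 = 0.7528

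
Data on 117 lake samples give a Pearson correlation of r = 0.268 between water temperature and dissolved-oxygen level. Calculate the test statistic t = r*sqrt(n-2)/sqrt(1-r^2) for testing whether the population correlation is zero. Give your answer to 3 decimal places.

1 − r² = 1 − 0.071824 = 0.928176;  √(1−r²) = 0.963419
√(n−2) = √115 = 10.723805
t = r·√(n−2)/√(1−r²) = 0.268 · 10.723805 / 0.963419 = 2.983

2.983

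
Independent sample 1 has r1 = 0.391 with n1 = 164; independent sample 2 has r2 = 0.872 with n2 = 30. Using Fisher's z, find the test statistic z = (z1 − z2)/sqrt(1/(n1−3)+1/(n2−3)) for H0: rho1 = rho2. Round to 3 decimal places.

-4.464

z1 = atanh(0.391) = 0.412980,  z2 = atanh(0.872) = 1.341366
SE = √(1/(n1−3) + 1/(n2−3)) = √(1/161 + 1/27) = √(0.0062112 + 0.0370370) = √0.0432482 = 0.207962
z = (z1 − z2)/SE = (0.412980 − 1.341366) / 0.207962 = -0.928386 / 0.207962 = -4.464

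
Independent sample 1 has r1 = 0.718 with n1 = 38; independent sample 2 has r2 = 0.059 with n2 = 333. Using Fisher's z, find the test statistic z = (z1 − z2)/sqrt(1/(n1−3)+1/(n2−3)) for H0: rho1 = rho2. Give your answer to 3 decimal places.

4.750

Fisher z-transforms: z1 = atanh(0.718) = 0.903505, z2 = atanh(0.059) = 0.059069; difference d = 0.844436
Var(d) = 1/35 + 1/330 = 0.0285714 + 0.0030303 = 0.0316017
z = d/√Var(d) = 0.844436 / √0.0316017 = 0.844436 / 0.177769 = 4.750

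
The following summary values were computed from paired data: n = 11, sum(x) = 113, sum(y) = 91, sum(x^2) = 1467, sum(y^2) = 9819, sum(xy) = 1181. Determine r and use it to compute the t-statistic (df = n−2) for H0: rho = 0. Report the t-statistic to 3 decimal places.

0.448

S_xy = nΣxy − ΣxΣy = 11·1181 − 113·91 = 12991 − 10283 = 2708
S_xx = nΣx² − (Σx)² = 11·1467 − 113² = 16137 − 12769 = 3368
S_yy = nΣy² − (Σy)² = 11·9819 − 91² = 108009 − 8281 = 99728
r = S_xy / √(S_xx·S_yy) = 2708 / √(3368·99728) = 2708 / √335883904 = 2708 / 18327.1357 = 0.1478
t = r·√(n−2)/√(1−r²) = 0.1478·√9 / √(1−0.021845) = 0.443400 / 0.989017 = 0.448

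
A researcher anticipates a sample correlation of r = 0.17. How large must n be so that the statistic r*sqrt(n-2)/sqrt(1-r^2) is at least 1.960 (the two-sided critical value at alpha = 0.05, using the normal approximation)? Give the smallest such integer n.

Need r·√(n−2)/√(1−r²) ≥ 1.960
√(n−2) ≥ 1.960·√(1−0.0289) / 0.17 = 1.960·0.985444 / 0.17 = 11.3616
n−2 ≥ 129.0860  ⇒  n ≥ 131.0860
Smallest integer n = 132

132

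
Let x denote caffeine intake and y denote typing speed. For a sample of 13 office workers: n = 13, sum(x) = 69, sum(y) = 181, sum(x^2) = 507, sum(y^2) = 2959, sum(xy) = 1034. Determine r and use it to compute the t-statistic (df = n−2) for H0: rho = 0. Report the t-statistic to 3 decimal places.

1.024

Numerator: nΣxy − (Σx)(Σy) = 13·1034 − (69)(181) = 953
Denominator: √[(nΣx²−(Σx)²)(nΣy²−(Σy)²)]
  nΣx²−(Σx)² = 13·507 − 4761 = 1830;  nΣy²−(Σy)² = 13·2959 − 32761 = 5706
  √(1830·5706) = √10441980 = 3231.4053
r = 953 / 3231.4053 = 0.2949
t = r·√(n−2)/√(1−r²) = 0.2949·√11 / √(1−0.086966) = 0.978073 / 0.955528 = 1.024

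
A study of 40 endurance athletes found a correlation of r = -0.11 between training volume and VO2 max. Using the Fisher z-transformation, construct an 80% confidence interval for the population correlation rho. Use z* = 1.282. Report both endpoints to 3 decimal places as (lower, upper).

Fisher z: z_r = atanh(r) = ½·ln((1+(-0.11))/(1−(-0.11))) = -0.110447
SE(z) = 1/√(n−3) = 1/√37 = 0.164399
80% ⇒ z* = 1.282; margin = 1.282·0.164399 = 0.210760
CI on z-scale: (-0.321207, 0.100313)
Back-transform: tanh(-0.321207) = -0.310598, tanh(0.100313) = 0.099978

(-0.311, 0.100)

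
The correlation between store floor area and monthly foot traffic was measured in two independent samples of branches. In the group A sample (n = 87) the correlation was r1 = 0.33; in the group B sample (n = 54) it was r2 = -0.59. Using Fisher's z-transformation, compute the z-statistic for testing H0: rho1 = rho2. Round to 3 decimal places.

Fisher z-transforms: z1 = atanh(0.33) = 0.342828, z2 = atanh(-0.59) = -0.677666; difference d = 1.020494
Var(d) = 1/84 + 1/51 = 0.0119048 + 0.0196078 = 0.0315126
z = d/√Var(d) = 1.020494 / √0.0315126 = 1.020494 / 0.177518 = 5.749

5.749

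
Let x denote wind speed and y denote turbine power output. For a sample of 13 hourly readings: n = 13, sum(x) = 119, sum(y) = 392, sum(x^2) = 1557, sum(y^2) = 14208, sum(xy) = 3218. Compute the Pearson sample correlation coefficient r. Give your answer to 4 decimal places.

Numerator: nΣxy − (Σx)(Σy) = 13·3218 − (119)(392) = -4814
Denominator: √[(nΣx²−(Σx)²)(nΣy²−(Σy)²)]
  nΣx²−(Σx)² = 13·1557 − 14161 = 6080;  nΣy²−(Σy)² = 13·14208 − 153664 = 31040
  √(6080·31040) = √188723200 = 13737.6563
r = -4814 / 13737.6563 = -0.3504

-0.3504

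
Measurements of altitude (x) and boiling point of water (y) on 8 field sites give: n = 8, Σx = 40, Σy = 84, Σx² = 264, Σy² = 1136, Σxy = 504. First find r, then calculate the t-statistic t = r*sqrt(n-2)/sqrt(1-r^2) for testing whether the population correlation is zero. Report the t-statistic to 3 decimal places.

2.145

Numerator: nΣxy − (Σx)(Σy) = 8·504 − (40)(84) = 672
Denominator: √[(nΣx²−(Σx)²)(nΣy²−(Σy)²)]
  nΣx²−(Σx)² = 8·264 − 1600 = 512;  nΣy²−(Σy)² = 8·1136 − 7056 = 2032
  √(512·2032) = √1040384 = 1019.9922
r = 672 / 1019.9922 = 0.6588
t = r·√(n−2)/√(1−r²) = 0.6588·√6 / √(1−0.434017) = 1.613724 / 0.752318 = 2.145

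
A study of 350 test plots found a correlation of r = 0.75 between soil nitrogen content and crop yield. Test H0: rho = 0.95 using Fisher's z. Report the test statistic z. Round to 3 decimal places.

-15.998

z_r = atanh(0.75) = 0.972955,  z_0 = atanh(0.95) = 1.831781
SE = 1/√(n−3) = 1/√347 = 0.053683
z = (z_r − z_0)/SE = (0.972955 − 1.831781) / 0.053683 = -0.858826 / 0.053683 = -15.998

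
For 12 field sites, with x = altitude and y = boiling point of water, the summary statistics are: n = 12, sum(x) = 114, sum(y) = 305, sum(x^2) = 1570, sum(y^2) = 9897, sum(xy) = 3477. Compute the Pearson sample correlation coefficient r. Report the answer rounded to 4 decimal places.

0.5670

Numerator: nΣxy − (Σx)(Σy) = 12·3477 − (114)(305) = 6954
Denominator: √[(nΣx²−(Σx)²)(nΣy²−(Σy)²)]
  nΣx²−(Σx)² = 12·1570 − 12996 = 5844;  nΣy²−(Σy)² = 12·9897 − 93025 = 25739
  √(5844·25739) = √150418716 = 12264.5308
r = 6954 / 12264.5308 = 0.5670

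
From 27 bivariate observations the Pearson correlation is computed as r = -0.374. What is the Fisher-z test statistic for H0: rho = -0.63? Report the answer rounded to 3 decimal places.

1.707

Fisher z: atanh(-0.374) = -0.393066, atanh(-0.63) = -0.741416
z = (z_r − z_0)·√(n−3) = (-0.393066 − (-0.741416))·√24 = 0.348350 · 4.898979 = 1.707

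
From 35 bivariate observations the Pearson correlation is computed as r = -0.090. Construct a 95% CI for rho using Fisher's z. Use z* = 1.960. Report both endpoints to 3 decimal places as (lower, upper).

(-0.411, 0.251)

Fisher z: z_r = atanh(r) = ½·ln((1+(-0.090))/(1−(-0.090))) = -0.090244
SE(z) = 1/√(n−3) = 1/√32 = 0.176777
95% ⇒ z* = 1.960; margin = 1.960·0.176777 = 0.346483
CI on z-scale: (-0.436727, 0.256239)
Back-transform: tanh(-0.436727) = -0.410928, tanh(0.256239) = 0.250774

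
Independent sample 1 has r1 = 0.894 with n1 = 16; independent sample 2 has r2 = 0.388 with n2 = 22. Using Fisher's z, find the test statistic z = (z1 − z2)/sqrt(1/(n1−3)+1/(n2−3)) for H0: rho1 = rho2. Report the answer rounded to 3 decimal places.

z1 = atanh(0.894) = 1.441504,  z2 = atanh(0.388) = 0.409443
SE = √(1/(n1−3) + 1/(n2−3)) = √(1/13 + 1/19) = √(0.0769231 + 0.0526316) = √0.1295547 = 0.359937
z = (z1 − z2)/SE = (1.441504 − 0.409443) / 0.359937 = 1.032061 / 0.359937 = 2.867

2.867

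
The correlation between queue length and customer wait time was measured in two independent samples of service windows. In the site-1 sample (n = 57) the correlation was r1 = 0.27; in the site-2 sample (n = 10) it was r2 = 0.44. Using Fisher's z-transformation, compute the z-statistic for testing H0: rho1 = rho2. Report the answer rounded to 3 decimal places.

-0.486

z1 = atanh(0.27) = 0.276864,  z2 = atanh(0.44) = 0.472231
SE = √(1/(n1−3) + 1/(n2−3)) = √(1/54 + 1/7) = √(0.0185185 + 0.1428571) = √0.1613756 = 0.401716
z = (z1 − z2)/SE = (0.276864 − 0.472231) / 0.401716 = -0.195367 / 0.401716 = -0.486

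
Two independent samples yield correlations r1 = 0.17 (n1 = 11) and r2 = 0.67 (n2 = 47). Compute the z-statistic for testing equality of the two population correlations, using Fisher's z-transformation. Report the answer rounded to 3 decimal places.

-1.663

z1 = atanh(0.17) = 0.171667,  z2 = atanh(0.67) = 0.810743
SE = √(1/(n1−3) + 1/(n2−3)) = √(1/8 + 1/44) = √(0.1250000 + 0.0227273) = √0.1477273 = 0.384353
z = (z1 − z2)/SE = (0.171667 − 0.810743) / 0.384353 = -0.639076 / 0.384353 = -1.663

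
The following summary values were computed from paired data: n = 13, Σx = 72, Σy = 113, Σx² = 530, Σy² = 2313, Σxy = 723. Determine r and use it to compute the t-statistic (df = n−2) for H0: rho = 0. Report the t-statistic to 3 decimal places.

Numerator: nΣxy − (Σx)(Σy) = 13·723 − (72)(113) = 1263
Denominator: √[(nΣx²−(Σx)²)(nΣy²−(Σy)²)]
  nΣx²−(Σx)² = 13·530 − 5184 = 1706;  nΣy²−(Σy)² = 13·2313 − 12769 = 17300
  √(1706·17300) = √29513800 = 5432.6605
r = 1263 / 5432.6605 = 0.2325
t = r·√(n−2)/√(1−r²) = 0.2325·√11 / √(1−0.054056) = 0.771115 / 0.972597 = 0.793

0.793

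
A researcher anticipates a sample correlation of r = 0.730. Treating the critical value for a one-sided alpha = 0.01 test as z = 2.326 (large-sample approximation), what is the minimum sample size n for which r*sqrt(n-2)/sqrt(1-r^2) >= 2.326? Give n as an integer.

r√(n−2)/√(1−r²) ≥ 2.326  ⇔  n−2 ≥ (2.326)²·(1−r²)/r²
(1−r²)/r² = (1−0.532900)/0.532900 = 0.8765
n ≥ 2 + 5.410276·0.8765 = 2 + 4.7421 = 6.7421
⌈6.7421⌉ = 7

7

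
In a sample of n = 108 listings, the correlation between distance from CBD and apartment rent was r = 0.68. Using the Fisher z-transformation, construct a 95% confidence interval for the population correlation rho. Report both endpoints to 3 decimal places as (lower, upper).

Fisher z: z_r = atanh(r) = ½·ln((1+0.68)/(1−0.68)) = 0.829114
SE(z) = 1/√(n−3) = 1/√105 = 0.097590
95% ⇒ z* = 1.960; margin = 1.960·0.097590 = 0.191276
CI on z-scale: (0.637838, 1.020390)
Back-transform: tanh(0.637838) = 0.563426, tanh(1.020390) = 0.770025

(0.563, 0.770)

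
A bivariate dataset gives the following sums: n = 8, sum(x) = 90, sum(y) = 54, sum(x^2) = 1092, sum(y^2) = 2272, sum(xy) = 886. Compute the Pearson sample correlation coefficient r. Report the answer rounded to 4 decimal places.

0.7152

S_xy = nΣxy − ΣxΣy = 8·886 − 90·54 = 7088 − 4860 = 2228
S_xx = nΣx² − (Σx)² = 8·1092 − 90² = 8736 − 8100 = 636
S_yy = nΣy² − (Σy)² = 8·2272 − 54² = 18176 − 2916 = 15260
r = S_xy / √(S_xx·S_yy) = 2228 / √(636·15260) = 2228 / √9705360 = 2228 / 3115.3427 = 0.7152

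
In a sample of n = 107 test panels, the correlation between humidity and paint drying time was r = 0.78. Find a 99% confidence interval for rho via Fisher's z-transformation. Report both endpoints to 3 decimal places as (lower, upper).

Fisher z: z_r = atanh(r) = ½·ln((1+0.78)/(1−0.78)) = 1.045371
SE(z) = 1/√(n−3) = 1/√104 = 0.098058
99% ⇒ z* = 2.576; margin = 2.576·0.098058 = 0.252597
CI on z-scale: (0.792774, 1.297968)
Back-transform: tanh(0.792774) = 0.659978, tanh(1.297968) = 0.861199

(0.660, 0.861)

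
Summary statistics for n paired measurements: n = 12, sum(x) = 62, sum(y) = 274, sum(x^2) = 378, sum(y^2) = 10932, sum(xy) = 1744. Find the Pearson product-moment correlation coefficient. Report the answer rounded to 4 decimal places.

S_xy = nΣxy − ΣxΣy = 12·1744 − 62·274 = 20928 − 16988 = 3940
S_xx = nΣx² − (Σx)² = 12·378 − 62² = 4536 − 3844 = 692
S_yy = nΣy² − (Σy)² = 12·10932 − 274² = 131184 − 75076 = 56108
r = S_xy / √(S_xx·S_yy) = 3940 / √(692·56108) = 3940 / √38826736 = 3940 / 6231.1103 = 0.6323

0.6323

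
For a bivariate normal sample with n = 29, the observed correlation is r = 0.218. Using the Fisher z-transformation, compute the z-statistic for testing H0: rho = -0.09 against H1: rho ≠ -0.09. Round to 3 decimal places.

z_r = atanh(0.218) = 0.221555,  z_0 = atanh(-0.09) = -0.090244
SE = 1/√(n−3) = 1/√26 = 0.196116
z = (z_r − z_0)/SE = (0.221555 − (-0.090244)) / 0.196116 = 0.311799 / 0.196116 = 1.590

1.590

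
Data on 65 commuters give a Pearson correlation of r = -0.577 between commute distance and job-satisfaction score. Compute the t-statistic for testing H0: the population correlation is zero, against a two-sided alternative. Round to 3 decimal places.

-5.607

t = r·√(n−2) / √(1−r²) with r = -0.577, n = 65
  = -0.577·√63 / √(1 − 0.332929)
  = -0.577·7.937254 / 0.816744
  = -4.579796 / 0.816744 = -5.607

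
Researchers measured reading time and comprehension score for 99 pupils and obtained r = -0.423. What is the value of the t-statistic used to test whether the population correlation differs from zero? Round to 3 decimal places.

-4.598

1 − r² = 1 − 0.178929 = 0.821071;  √(1−r²) = 0.906130
√(n−2) = √97 = 9.848858
t = r·√(n−2)/√(1−r²) = -0.423 · 9.848858 / 0.906130 = -4.598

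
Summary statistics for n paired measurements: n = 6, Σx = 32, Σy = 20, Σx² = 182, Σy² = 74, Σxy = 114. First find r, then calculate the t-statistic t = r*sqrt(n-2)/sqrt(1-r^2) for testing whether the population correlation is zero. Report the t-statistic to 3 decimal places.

2.708

S_xy = nΣxy − ΣxΣy = 6·114 − 32·20 = 684 − 640 = 44
S_xx = nΣx² − (Σx)² = 6·182 − 32² = 1092 − 1024 = 68
S_yy = nΣy² − (Σy)² = 6·74 − 20² = 444 − 400 = 44
r = S_xy / √(S_xx·S_yy) = 44 / √(68·44) = 44 / √2992 = 44 / 54.6992 = 0.8044
t = r·√(n−2)/√(1−r²) = 0.8044·√4 / √(1−0.647059) = 1.608800 / 0.594088 = 2.708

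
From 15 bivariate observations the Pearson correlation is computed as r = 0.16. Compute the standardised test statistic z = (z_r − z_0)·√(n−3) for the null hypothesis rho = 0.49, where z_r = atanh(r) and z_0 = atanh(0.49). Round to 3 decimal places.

Fisher z: atanh(0.16) = 0.161387, atanh(0.49) = 0.536060
z = (z_r − z_0)·√(n−3) = (0.161387 − 0.536060)·√12 = -0.374673 · 3.464102 = -1.298

-1.298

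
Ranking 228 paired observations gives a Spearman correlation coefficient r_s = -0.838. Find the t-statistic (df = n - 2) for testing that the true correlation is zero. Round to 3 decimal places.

t = r_s·√(n−2) / √(1−r_s²) with r_s = -0.838, n = 228
  = -0.838·√226 / √(1 − 0.702244)
  = -0.838·15.033296 / 0.545670
  = -12.597902 / 0.545670 = -23.087

-23.087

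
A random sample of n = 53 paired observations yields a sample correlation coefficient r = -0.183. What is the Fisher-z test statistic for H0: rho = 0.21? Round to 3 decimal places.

Fisher z: atanh(-0.183) = -0.185085, atanh(0.21) = 0.213171
z = (z_r − z_0)·√(n−3) = (-0.185085 − 0.213171)·√50 = -0.398256 · 7.071068 = -2.816

-2.816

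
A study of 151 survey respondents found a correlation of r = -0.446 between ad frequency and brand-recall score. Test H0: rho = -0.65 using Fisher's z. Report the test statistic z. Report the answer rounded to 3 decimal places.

3.596

z_r = atanh(-0.446) = -0.479696,  z_0 = atanh(-0.65) = -0.775299
SE = 1/√(n−3) = 1/√148 = 0.082199
z = (z_r − z_0)/SE = (-0.479696 − (-0.775299)) / 0.082199 = 0.295603 / 0.082199 = 3.596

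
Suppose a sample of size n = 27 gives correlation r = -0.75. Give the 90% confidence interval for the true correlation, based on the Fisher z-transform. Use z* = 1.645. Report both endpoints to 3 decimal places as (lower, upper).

Fisher z: z_r = atanh(r) = ½·ln((1+(-0.75))/(1−(-0.75))) = -0.972955
SE(z) = 1/√(n−3) = 1/√24 = 0.204124
90% ⇒ z* = 1.645; margin = 1.645·0.204124 = 0.335784
CI on z-scale: (-1.308739, -0.637171)
Back-transform: tanh(-1.308739) = -0.863956, tanh(-0.637171) = -0.562970

(-0.864, -0.563)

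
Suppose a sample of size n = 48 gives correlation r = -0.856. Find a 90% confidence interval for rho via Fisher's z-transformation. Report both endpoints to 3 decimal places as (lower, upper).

z_r = atanh(-0.856) = -1.278183;  SE = 1/√(n−3) = 1/√45 = 0.149071
z-limits: -1.278183 ± 1.645·0.149071 = -1.278183 ± 0.245222 = [-1.523405, -1.032961]
ρ-limits: (tanh -1.523405, tanh -1.032961) = (-0.909, -0.775)

(-0.909, -0.775)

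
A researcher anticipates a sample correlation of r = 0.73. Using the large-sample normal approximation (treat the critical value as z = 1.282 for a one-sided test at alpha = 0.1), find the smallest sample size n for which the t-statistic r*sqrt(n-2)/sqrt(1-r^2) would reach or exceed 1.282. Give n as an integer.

r√(n−2)/√(1−r²) ≥ 1.282  ⇔  n−2 ≥ (1.282)²·(1−r²)/r²
(1−r²)/r² = (1−0.5329)/0.5329 = 0.8765
n ≥ 2 + 1.643524·0.8765 = 2 + 1.4405 = 3.4405
⌈3.4405⌉ = 4

4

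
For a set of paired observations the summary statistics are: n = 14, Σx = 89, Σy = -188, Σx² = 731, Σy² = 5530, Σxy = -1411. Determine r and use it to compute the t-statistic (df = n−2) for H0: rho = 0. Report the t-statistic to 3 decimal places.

S_xy = nΣxy − ΣxΣy = 14·(-1411) − 89·(-188) = -19754 − (-16732) = -3022
S_xx = nΣx² − (Σx)² = 14·731 − 89² = 10234 − 7921 = 2313
S_yy = nΣy² − (Σy)² = 14·5530 − (-188)² = 77420 − 35344 = 42076
r = S_xy / √(S_xx·S_yy) = -3022 / √(2313·42076) = -3022 / √97321788 = -3022 / 9865.1806 = -0.3063
t = r·√(n−2)/√(1−r²) = -0.3063·√12 / √(1−0.093820) = -1.061054 / 0.951935 = -1.115

-1.115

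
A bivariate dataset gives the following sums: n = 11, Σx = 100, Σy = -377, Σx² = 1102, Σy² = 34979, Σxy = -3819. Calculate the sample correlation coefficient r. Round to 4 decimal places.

-0.1899

Numerator: nΣxy − (Σx)(Σy) = 11·(-3819) − (100)(-377) = -4309
Denominator: √[(nΣx²−(Σx)²)(nΣy²−(Σy)²)]
  nΣx²−(Σx)² = 11·1102 − 10000 = 2122;  nΣy²−(Σy)² = 11·34979 − 142129 = 242640
  √(2122·242640) = √514882080 = 22691.0132
r = -4309 / 22691.0132 = -0.1899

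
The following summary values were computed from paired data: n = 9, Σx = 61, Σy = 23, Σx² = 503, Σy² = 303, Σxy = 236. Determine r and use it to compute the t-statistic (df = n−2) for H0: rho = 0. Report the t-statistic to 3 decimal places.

1.705

S_xy = nΣxy − ΣxΣy = 9·236 − 61·23 = 2124 − 1403 = 721
S_xx = nΣx² − (Σx)² = 9·503 − 61² = 4527 − 3721 = 806
S_yy = nΣy² − (Σy)² = 9·303 − 23² = 2727 − 529 = 2198
r = S_xy / √(S_xx·S_yy) = 721 / √(806·2198) = 721 / √1771588 = 721 / 1331.0101 = 0.5417
t = r·√(n−2)/√(1−r²) = 0.5417·√7 / √(1−0.293439) = 1.433203 / 0.840572 = 1.705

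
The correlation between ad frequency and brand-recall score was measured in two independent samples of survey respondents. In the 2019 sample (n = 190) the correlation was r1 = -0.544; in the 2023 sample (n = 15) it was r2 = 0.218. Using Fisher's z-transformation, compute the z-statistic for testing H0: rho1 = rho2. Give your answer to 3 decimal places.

-2.792

Fisher z-transforms: z1 = atanh(-0.544) = -0.609819, z2 = atanh(0.218) = 0.221555; difference d = -0.831374
Var(d) = 1/187 + 1/12 = 0.0053476 + 0.0833333 = 0.0886809
z = d/√Var(d) = -0.831374 / √0.0886809 = -0.831374 / 0.297793 = -2.792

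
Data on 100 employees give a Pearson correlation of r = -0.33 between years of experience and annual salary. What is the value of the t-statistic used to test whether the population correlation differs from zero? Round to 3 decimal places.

-3.461

t = r·√(n−2) / √(1−r²) with r = -0.33, n = 100
  = -0.33·√98 / √(1 − 0.1089)
  = -0.33·9.899495 / 0.943981
  = -3.266833 / 0.943981 = -3.461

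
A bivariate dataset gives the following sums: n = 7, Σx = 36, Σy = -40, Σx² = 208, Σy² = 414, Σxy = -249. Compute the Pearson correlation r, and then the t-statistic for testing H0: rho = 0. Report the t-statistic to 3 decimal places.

Numerator: nΣxy − (Σx)(Σy) = 7·(-249) − (36)(-40) = -303
Denominator: √[(nΣx²−(Σx)²)(nΣy²−(Σy)²)]
  nΣx²−(Σx)² = 7·208 − 1296 = 160;  nΣy²−(Σy)² = 7·414 − 1600 = 1298
  √(160·1298) = √207680 = 455.7192
r = -303 / 455.7192 = -0.6649
t = r·√(n−2)/√(1−r²) = -0.6649·√5 / √(1−0.442092) = -1.486762 / 0.746932 = -1.990

-1.990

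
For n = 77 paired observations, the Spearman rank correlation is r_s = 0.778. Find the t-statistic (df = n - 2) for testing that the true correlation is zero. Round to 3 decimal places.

t = r_s·√(n−2) / √(1−r_s²) with r_s = 0.778, n = 77
  = 0.778·√75 / √(1 − 0.605284)
  = 0.778·8.660254 / 0.628264
  = 6.737678 / 0.628264 = 10.724

10.724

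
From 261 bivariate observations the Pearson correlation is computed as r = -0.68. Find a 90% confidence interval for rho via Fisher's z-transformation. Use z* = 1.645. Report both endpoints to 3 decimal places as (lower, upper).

(-0.731, -0.621)

z_r = atanh(-0.68) = -0.829114;  SE = 1/√(n−3) = 1/√258 = 0.062257
z-limits: -0.829114 ± 1.645·0.062257 = -0.829114 ± 0.102413 = [-0.931527, -0.726701]
ρ-limits: (tanh -0.931527, tanh -0.726701) = (-0.731, -0.621)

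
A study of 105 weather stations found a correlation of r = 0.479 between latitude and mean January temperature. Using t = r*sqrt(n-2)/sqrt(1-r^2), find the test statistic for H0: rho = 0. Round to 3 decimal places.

5.538

1 − r² = 1 − 0.229441 = 0.770559;  √(1−r²) = 0.877815
√(n−2) = √103 = 10.148892
t = r·√(n−2)/√(1−r²) = 0.479 · 10.148892 / 0.877815 = 5.538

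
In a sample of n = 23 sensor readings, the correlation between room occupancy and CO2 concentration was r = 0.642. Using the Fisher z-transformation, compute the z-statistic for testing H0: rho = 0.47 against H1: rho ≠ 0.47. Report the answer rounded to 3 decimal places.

z_r = atanh(0.642) = 0.761569,  z_0 = atanh(0.47) = 0.510070
SE = 1/√(n−3) = 1/√20 = 0.223607
z = (z_r − z_0)/SE = (0.761569 − 0.510070) / 0.223607 = 0.251499 / 0.223607 = 1.125

1.125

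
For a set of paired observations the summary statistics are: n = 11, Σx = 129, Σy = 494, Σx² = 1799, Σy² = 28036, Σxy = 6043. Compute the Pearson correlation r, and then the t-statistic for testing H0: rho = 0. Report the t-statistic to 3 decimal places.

0.590

Numerator: nΣxy − (Σx)(Σy) = 11·6043 − (129)(494) = 2747
Denominator: √[(nΣx²−(Σx)²)(nΣy²−(Σy)²)]
  nΣx²−(Σx)² = 11·1799 − 16641 = 3148;  nΣy²−(Σy)² = 11·28036 − 244036 = 64360
  √(3148·64360) = √202605280 = 14233.9482
r = 2747 / 14233.9482 = 0.1930
t = r·√(n−2)/√(1−r²) = 0.1930·√9 / √(1−0.037249) = 0.579000 / 0.981199 = 0.590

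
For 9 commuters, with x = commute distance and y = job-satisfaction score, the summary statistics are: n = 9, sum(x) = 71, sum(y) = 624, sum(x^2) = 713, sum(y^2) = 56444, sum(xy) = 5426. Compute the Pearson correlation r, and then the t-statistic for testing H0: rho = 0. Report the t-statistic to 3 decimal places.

S_xy = nΣxy − ΣxΣy = 9·5426 − 71·624 = 48834 − 44304 = 4530
S_xx = nΣx² − (Σx)² = 9·713 − 71² = 6417 − 5041 = 1376
S_yy = nΣy² − (Σy)² = 9·56444 − 624² = 507996 − 389376 = 118620
r = S_xy / √(S_xx·S_yy) = 4530 / √(1376·118620) = 4530 / √163221120 = 4530 / 12775.8021 = 0.3546
t = r·√(n−2)/√(1−r²) = 0.3546·√7 / √(1−0.125741) = 0.938183 / 0.935018 = 1.003

1.003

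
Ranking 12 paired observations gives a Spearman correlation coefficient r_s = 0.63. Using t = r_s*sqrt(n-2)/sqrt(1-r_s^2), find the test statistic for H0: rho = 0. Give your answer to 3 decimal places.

2.565

t = r_s·√(n−2) / √(1−r_s²) with r_s = 0.63, n = 12
  = 0.63·√10 / √(1 − 0.3969)
  = 0.63·3.162278 / 0.776595
  = 1.992235 / 0.776595 = 2.565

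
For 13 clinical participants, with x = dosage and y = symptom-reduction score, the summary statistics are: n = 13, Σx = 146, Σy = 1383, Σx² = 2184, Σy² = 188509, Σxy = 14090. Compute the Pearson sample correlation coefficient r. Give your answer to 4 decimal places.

-0.3039

S_xy = nΣxy − ΣxΣy = 13·14090 − 146·1383 = 183170 − 201918 = -18748
S_xx = nΣx² − (Σx)² = 13·2184 − 146² = 28392 − 21316 = 7076
S_yy = nΣy² − (Σy)² = 13·188509 − 1383² = 2450617 − 1912689 = 537928
r = S_xy / √(S_xx·S_yy) = -18748 / √(7076·537928) = -18748 / √3806378528 = -18748 / 61695.8550 = -0.3039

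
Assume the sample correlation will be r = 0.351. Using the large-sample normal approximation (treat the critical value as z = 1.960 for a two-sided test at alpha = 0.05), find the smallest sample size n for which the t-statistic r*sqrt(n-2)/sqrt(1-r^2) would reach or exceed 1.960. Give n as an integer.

30

Need r·√(n−2)/√(1−r²) ≥ 1.960
√(n−2) ≥ 1.960·√(1−0.123201) / 0.351 = 1.960·0.936375 / 0.351 = 5.2288
n−2 ≥ 27.3403  ⇒  n ≥ 29.3403
Smallest integer n = 30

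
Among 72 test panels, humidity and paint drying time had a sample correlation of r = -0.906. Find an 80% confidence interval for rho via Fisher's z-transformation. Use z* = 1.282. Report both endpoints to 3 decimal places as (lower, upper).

z_r = atanh(-0.906) = -1.504734;  SE = 1/√(n−3) = 1/√69 = 0.120386
z-limits: -1.504734 ± 1.282·0.120386 = -1.504734 ± 0.154335 = [-1.659069, -1.350399]
ρ-limits: (tanh -1.659069, tanh -1.350399) = (-0.930, -0.874)

(-0.930, -0.874)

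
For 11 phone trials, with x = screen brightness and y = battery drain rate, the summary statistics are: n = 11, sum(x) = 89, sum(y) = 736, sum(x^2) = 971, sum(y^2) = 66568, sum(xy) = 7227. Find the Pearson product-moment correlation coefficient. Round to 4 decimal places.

S_xy = nΣxy − ΣxΣy = 11·7227 − 89·736 = 79497 − 65504 = 13993
S_xx = nΣx² − (Σx)² = 11·971 − 89² = 10681 − 7921 = 2760
S_yy = nΣy² − (Σy)² = 11·66568 − 736² = 732248 − 541696 = 190552
r = S_xy / √(S_xx·S_yy) = 13993 / √(2760·190552) = 13993 / √525923520 = 13993 / 22933.0225 = 0.6102

0.6102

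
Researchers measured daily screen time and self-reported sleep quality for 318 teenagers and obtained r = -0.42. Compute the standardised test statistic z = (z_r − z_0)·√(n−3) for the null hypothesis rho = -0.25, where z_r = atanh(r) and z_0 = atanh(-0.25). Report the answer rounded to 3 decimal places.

-3.413

z_r = atanh(-0.42) = -0.447692,  z_0 = atanh(-0.25) = -0.255413
SE = 1/√(n−3) = 1/√315 = 0.056344
z = (z_r − z_0)/SE = (-0.447692 − (-0.255413)) / 0.056344 = -0.192279 / 0.056344 = -3.413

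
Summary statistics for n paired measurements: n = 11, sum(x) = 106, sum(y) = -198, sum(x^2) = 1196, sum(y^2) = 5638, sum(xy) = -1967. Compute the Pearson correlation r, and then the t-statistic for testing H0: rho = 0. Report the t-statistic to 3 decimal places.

-0.296

Numerator: nΣxy − (Σx)(Σy) = 11·(-1967) − (106)(-198) = -649
Denominator: √[(nΣx²−(Σx)²)(nΣy²−(Σy)²)]
  nΣx²−(Σx)² = 11·1196 − 11236 = 1920;  nΣy²−(Σy)² = 11·5638 − 39204 = 22814
  √(1920·22814) = √43802880 = 6618.3744
r = -649 / 6618.3744 = -0.0981
t = r·√(n−2)/√(1−r²) = -0.0981·√9 / √(1−0.009624) = -0.294300 / 0.995176 = -0.296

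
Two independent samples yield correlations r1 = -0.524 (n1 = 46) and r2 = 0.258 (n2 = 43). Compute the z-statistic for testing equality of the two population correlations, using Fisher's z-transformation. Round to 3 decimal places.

-3.850

z1 = atanh(-0.524) = -0.581838,  z2 = atanh(0.258) = 0.263965
SE = √(1/(n1−3) + 1/(n2−3)) = √(1/43 + 1/40) = √(0.0232558 + 0.0250000) = √0.0482558 = 0.219672
z = (z1 − z2)/SE = (-0.581838 − 0.263965) / 0.219672 = -0.845803 / 0.219672 = -3.850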